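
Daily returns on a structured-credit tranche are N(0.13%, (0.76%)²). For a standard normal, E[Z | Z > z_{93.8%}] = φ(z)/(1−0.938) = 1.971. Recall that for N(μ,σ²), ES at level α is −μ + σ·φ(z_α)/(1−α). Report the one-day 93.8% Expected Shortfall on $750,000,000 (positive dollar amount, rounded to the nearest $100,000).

ES = −(0.13%) + 0.76% × 1.971 = 1.368%.
On $750,000,000: 0.01368 × $750,000,000 = $10,260,000.

$10,300,000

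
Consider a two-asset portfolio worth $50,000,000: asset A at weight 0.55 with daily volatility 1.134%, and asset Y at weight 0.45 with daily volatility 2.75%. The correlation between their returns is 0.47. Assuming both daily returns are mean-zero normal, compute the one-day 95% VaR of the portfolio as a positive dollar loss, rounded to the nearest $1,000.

$1,338,000

σ_p² = 0.55²·1.134² + 0.45²·2.75² + 2·0.47·0.55·0.45·1.134·2.75 = 2.6459 (%²).
σ_p = √2.6459 = 1.627%.
At 95%, z = 1.645.
VaR = 1.645 × 1.627% = 2.676%; on $50,000,000 that is $1,338,000.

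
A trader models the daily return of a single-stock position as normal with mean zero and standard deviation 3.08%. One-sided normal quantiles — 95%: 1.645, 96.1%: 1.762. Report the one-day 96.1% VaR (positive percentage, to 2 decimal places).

VaR = z·σ = 1.762 × 3.08% = 5.427%.

5.43%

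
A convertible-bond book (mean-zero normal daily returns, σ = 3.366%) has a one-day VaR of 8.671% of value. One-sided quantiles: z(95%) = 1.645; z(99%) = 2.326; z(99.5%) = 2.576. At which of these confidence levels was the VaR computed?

99.5%

Implied z = VaR/σ = 8.671 / 3.366 = 2.576.
This matches z(99.5%) = 2.576.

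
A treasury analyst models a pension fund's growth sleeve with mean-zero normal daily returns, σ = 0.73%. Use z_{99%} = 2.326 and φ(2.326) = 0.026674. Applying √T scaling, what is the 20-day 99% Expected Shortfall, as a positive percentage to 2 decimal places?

8.71%

σ_{20d} = 0.73% × √20 = 3.265%.
ES multiplier = φ(z)/(1−α) = 0.026674/0.01 = 2.667.
ES = 3.265% × 2.667 = 8.708%.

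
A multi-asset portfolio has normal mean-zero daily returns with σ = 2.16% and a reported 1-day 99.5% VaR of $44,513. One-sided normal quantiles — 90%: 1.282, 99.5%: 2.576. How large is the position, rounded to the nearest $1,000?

$800,000

VaR as a fraction of value: z·σ = 2.576 × 2.16% = 5.56416%.
Position = $44,513 / 0.0556416 = $799,995.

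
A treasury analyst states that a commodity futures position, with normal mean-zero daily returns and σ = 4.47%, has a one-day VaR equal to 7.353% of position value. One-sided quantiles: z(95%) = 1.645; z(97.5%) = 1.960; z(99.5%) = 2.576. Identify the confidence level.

95%

Implied z = VaR/σ = 7.353 / 4.47 = 1.645.
This matches z(95%) = 1.645.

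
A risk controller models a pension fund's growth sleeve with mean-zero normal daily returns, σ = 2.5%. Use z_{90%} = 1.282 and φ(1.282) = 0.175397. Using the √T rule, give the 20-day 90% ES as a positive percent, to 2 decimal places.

σ_{20d} = 2.5% × √20 = 11.180%.
ES multiplier = φ(z)/(1−α) = 0.175397/0.1 = 1.754.
ES = 11.180% × 1.754 = 19.610%.

19.61%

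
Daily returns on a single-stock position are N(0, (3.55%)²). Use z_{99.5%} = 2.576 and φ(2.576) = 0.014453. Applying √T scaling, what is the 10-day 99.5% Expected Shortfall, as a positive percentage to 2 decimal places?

32.45%

σ_{10d} = 3.55% × √10 = 11.226%.
ES multiplier = φ(z)/(1−α) = 0.014453/0.005 = 2.891.
ES = 11.226% × 2.891 = 32.454%.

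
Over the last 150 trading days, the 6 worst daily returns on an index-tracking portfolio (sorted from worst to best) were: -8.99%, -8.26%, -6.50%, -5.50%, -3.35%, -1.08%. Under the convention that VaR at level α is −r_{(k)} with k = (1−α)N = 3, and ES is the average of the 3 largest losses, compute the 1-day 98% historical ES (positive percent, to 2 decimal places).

7.92%

The 3 worst returns sum to -23.75%.
ES = −(-23.75%) / 3 = 7.9166…% ≈ 7.92%.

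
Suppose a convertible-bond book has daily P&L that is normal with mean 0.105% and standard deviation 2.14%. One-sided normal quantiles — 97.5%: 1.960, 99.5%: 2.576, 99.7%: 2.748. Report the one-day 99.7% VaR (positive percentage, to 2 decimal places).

5.78%

VaR = −μ + z·σ = −(0.105%) + 2.748 × 2.14% = 5.776%.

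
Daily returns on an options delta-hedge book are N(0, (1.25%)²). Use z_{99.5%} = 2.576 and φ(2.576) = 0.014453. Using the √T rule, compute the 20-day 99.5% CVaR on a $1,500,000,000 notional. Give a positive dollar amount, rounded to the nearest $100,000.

$242,400,000

σ_{20d} = 1.25% × √20 = 5.590%.
ES multiplier = φ(z)/(1−α) = 0.014453/0.005 = 2.891.
ES = 5.590% × 2.891 = 16.161%; on $1,500,000,000: $242,415,000.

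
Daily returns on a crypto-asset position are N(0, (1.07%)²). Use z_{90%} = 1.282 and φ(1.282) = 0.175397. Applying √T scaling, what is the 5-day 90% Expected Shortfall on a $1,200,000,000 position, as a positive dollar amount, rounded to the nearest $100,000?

$50,400,000

σ_{5d} = 1.07% × √5 = 2.393%.
ES multiplier = φ(z)/(1−α) = 0.175397/0.1 = 1.754.
ES = 2.393% × 1.754 = 4.197%; on $1,200,000,000: $50,364,000.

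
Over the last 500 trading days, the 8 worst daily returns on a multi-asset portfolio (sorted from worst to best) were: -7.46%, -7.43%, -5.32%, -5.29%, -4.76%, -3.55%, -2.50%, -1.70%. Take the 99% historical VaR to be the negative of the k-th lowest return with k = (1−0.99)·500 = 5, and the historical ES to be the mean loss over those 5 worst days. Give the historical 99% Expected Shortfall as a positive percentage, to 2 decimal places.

6.05%

The 5 worst returns sum to -30.26%.
ES = −(-30.26%) / 5 = 6.052% ≈ 6.05%.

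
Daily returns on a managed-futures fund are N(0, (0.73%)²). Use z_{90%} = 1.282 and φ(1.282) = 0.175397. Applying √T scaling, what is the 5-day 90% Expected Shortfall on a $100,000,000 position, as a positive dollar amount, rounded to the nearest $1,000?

$2,863,000

σ_{5d} = 0.73% × √5 = 1.632%.
ES multiplier = φ(z)/(1−α) = 0.175397/0.1 = 1.754.
ES = 1.632% × 1.754 = 2.863%; on $100,000,000: $2,863,000.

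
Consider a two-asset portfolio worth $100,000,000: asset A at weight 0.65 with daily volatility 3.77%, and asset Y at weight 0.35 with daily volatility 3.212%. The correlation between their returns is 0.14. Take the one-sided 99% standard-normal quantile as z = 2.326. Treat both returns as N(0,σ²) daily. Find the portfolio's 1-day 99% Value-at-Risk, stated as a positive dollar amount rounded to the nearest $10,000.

$6,600,000

σ_p² = 0.65²·3.77² + 0.35²·3.212² + 2·0.14·0.65·0.35·3.77·3.212 = 8.0401 (%²).
σ_p = √8.0401 = 2.836%.
VaR = 2.326 × 2.836% = 6.597%; on $100,000,000 that is $6,597,000.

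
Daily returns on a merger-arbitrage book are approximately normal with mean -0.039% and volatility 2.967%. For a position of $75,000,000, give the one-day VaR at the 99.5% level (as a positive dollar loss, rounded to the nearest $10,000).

$5,760,000

At 99.5% one-sided, z = 2.576.
VaR = −μ + z·σ = −(-0.039%) + 2.576 × 2.967% = 7.682%.
On $75,000,000: 0.07682 × $75,000,000 = $5,761,500.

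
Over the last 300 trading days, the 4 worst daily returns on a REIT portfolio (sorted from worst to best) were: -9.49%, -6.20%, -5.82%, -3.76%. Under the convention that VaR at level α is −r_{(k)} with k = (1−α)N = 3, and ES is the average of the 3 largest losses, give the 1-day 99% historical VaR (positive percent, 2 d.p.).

5.82%

k = 3; the 3rd lowest return is -5.82%, so VaR = 5.82%.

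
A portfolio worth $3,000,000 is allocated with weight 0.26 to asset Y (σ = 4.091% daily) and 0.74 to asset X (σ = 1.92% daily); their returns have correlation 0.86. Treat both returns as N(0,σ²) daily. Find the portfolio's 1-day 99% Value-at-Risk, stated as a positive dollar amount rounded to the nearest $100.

$167,300

σ_p² = 0.26²·4.091² + 0.74²·1.92² + 2·0.86·0.26·0.74·4.091·1.92 = 5.7494 (%²).
σ_p = √5.7494 = 2.398%.
At 99%, z = 2.326.
VaR = 2.326 × 2.398% = 5.578%; on $3,000,000 that is $167,340.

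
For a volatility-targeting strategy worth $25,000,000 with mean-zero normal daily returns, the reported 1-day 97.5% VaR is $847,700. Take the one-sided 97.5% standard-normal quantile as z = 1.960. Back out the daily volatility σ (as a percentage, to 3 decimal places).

VaR as a fraction: $847,700 / $25,000,000 = 3.391%.
σ = VaR / z = 3.391% / 1.960 = 1.730%.

1.730%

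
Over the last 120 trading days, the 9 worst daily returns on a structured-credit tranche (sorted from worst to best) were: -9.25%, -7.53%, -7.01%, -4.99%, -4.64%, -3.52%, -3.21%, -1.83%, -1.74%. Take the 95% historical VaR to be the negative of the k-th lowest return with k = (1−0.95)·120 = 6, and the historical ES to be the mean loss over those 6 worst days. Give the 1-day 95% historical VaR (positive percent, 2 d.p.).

3.52%

k = 6; the 6th lowest return is -3.52%, so VaR = 3.52%.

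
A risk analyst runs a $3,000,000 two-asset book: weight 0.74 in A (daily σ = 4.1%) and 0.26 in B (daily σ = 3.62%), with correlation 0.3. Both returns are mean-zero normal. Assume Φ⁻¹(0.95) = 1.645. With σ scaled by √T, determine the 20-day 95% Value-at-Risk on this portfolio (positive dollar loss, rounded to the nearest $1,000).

σ_p = √(0.74²·4.1² + 0.26²·3.62² + 2·0.3·0.74·0.26·4.1·3.62) = 3.436%.
σ_{20d} = 3.436% × √20 = 15.366%.
VaR = 1.645 × 15.366% = 25.277%; on $3,000,000 that is $758,310.

$758,000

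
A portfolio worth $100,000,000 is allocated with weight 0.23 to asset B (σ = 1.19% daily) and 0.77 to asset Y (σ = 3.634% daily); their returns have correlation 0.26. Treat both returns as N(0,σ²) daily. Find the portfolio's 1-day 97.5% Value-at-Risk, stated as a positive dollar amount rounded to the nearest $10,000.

σ_p² = 0.23²·1.19² + 0.77²·3.634² + 2·0.26·0.23·0.77·1.19·3.634 = 8.3030 (%²).
σ_p = √8.3030 = 2.881%.
At 97.5%, z = 1.960.
VaR = 1.960 × 2.881% = 5.647%; on $100,000,000 that is $5,647,000.

$5,650,000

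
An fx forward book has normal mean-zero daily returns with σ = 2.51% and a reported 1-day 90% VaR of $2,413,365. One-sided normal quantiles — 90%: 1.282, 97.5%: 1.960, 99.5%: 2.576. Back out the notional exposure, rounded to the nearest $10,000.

$75,000,000

VaR as a fraction of value: z·σ = 1.282 × 2.51% = 3.21782%.
Position = $2,413,365 / 0.0321782 = $75,000,000.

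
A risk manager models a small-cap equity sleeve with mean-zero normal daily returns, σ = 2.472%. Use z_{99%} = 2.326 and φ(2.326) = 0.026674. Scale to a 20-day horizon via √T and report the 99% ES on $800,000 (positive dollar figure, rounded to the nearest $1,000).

$236,000

σ_{20d} = 2.472% × √20 = 11.055%.
ES multiplier = φ(z)/(1−α) = 0.026674/0.01 = 2.667.
ES = 11.055% × 2.667 = 29.484%; on $800,000: $235,872.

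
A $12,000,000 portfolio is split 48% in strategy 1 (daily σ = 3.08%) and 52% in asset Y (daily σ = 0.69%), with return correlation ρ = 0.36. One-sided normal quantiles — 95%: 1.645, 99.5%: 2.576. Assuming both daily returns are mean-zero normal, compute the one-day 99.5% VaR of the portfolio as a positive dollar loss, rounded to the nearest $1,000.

$508,000

σ_p² = 0.48²·3.08² + 0.52²·0.69² + 2·0.36·0.48·0.52·3.08·0.69 = 2.6963 (%²).
σ_p = √2.6963 = 1.642%.
VaR = 2.576 × 1.642% = 4.230%; on $12,000,000 that is $507,600.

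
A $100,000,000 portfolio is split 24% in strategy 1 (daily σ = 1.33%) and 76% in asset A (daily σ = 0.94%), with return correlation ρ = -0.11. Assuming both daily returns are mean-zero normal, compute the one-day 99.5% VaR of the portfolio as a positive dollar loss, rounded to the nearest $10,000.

σ_p² = 0.24²·1.33² + 0.76²·0.94² + 2·-0.11·0.24·0.76·1.33·0.94 = 0.5621 (%²).
σ_p = √0.5621 = 0.750%.
At 99.5%, z = 2.576.
VaR = 2.576 × 0.750% = 1.932%; on $100,000,000 that is $1,932,000.

$1,930,000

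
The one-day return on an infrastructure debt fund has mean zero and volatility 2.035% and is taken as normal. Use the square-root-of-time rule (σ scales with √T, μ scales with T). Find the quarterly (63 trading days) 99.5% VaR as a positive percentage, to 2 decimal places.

At 99.5%, z = 2.576.
σ_{63d} = 2.035% × √63 = 16.152%.
VaR = 2.576 × 16.152% = 41.608%.

41.61%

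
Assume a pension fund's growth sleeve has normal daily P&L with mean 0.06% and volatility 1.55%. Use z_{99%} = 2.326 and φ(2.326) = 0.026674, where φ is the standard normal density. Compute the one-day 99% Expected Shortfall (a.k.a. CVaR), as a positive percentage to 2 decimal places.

4.07%

Tail multiplier: φ(z)/(1−α) = 0.026674 / 0.01 = 2.667.
ES = −(0.06%) + 1.55% × 2.667 = 4.074%.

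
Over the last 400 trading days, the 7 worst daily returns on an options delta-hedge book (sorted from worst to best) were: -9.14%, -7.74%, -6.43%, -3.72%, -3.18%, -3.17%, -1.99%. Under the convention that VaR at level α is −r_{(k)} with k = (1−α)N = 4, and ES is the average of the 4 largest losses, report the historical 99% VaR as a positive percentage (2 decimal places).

k = 4; the 4th lowest return is -3.72%, so VaR = 3.72%.

3.72%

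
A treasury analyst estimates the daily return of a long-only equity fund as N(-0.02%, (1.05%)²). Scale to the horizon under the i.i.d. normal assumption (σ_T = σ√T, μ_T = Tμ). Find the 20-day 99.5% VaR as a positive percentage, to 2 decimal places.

12.50%

At 99.5%, z = 2.576.
σ_{20d} = 1.05% × √20 = 4.696%; μ_{20d} = 20 × -0.02% = -0.400%.
VaR = −(-0.400%) + 2.576 × 4.696% = 12.497%.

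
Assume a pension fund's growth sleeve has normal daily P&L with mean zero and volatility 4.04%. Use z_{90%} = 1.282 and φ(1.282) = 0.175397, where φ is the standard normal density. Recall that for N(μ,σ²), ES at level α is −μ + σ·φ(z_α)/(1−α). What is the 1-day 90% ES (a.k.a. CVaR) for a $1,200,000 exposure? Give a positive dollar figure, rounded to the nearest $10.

$85,030

Tail multiplier: φ(z)/(1−α) = 0.175397 / 0.1 = 1.754.
ES = 4.04% × 1.754 = 7.086%.
On $1,200,000: 0.07086 × $1,200,000 = $85,032.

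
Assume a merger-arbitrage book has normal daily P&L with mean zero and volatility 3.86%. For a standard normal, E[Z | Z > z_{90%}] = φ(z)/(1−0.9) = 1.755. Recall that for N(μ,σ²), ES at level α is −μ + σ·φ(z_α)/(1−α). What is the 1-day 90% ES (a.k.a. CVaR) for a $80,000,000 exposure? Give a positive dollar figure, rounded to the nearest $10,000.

ES = 3.86% × 1.755 = 6.774%.
On $80,000,000: 0.06774 × $80,000,000 = $5,419,200.

$5,420,000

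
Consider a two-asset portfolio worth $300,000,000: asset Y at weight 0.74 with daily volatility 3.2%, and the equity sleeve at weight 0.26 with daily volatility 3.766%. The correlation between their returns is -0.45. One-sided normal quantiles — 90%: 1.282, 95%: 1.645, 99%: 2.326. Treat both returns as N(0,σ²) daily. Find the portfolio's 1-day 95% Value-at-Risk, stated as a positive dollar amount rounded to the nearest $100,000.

σ_p² = 0.74²·3.2² + 0.26²·3.766² + 2·-0.45·0.74·0.26·3.2·3.766 = 4.4794 (%²).
σ_p = √4.4794 = 2.116%.
VaR = 1.645 × 2.116% = 3.481%; on $300,000,000 that is $10,443,000.

$10,400,000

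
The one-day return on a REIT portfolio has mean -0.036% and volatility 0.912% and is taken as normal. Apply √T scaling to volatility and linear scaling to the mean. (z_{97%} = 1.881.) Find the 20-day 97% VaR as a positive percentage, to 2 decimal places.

8.39%

σ_{20d} = 0.912% × √20 = 4.079%; μ_{20d} = 20 × -0.036% = -0.720%.
VaR = −(-0.720%) + 1.881 × 4.079% = 8.393%.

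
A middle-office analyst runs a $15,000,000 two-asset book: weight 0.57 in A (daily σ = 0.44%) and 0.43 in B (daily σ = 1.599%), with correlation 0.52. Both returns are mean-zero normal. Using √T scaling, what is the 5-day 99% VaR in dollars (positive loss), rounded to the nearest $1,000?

σ_p = √(0.57²·0.44² + 0.43²·1.599² + 2·0.52·0.57·0.43·0.44·1.599) = 0.846%.
σ_{5d} = 0.846% × √5 = 1.892%.
z(99%) = 2.326.
VaR = 2.326 × 1.892% = 4.401%; on $15,000,000 that is $660,150.

$660,000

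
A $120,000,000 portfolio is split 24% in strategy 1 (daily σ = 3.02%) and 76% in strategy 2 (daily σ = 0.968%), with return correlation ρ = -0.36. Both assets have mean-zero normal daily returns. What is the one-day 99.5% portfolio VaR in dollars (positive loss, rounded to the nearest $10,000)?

σ_p² = 0.24²·3.02² + 0.76²·0.968² + 2·-0.36·0.24·0.76·3.02·0.968 = 0.6826 (%²).
σ_p = √0.6826 = 0.826%.
At 99.5%, z = 2.576.
VaR = 2.576 × 0.826% = 2.128%; on $120,000,000 that is $2,553,600.

$2,550,000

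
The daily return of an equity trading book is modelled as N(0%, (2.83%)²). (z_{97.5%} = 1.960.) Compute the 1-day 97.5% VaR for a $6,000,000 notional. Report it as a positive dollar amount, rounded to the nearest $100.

$332,800

VaR = z·σ = 1.960 × 2.83% = 5.547%.
On $6,000,000: 0.05547 × $6,000,000 = $332,820.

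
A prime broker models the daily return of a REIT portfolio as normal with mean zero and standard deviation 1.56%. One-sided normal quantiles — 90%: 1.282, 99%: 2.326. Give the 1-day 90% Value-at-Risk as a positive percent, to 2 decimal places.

VaR = z·σ = 1.282 × 1.56% = 2.000%.

2.00%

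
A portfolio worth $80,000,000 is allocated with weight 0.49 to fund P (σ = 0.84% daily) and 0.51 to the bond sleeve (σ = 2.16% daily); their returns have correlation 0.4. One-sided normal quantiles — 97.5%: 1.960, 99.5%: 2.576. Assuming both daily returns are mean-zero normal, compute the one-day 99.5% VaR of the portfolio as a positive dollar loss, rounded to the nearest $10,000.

σ_p² = 0.49²·0.84² + 0.51²·2.16² + 2·0.4·0.49·0.51·0.84·2.16 = 1.7457 (%²).
σ_p = √1.7457 = 1.321%.
VaR = 2.576 × 1.321% = 3.403%; on $80,000,000 that is $2,722,400.

$2,720,000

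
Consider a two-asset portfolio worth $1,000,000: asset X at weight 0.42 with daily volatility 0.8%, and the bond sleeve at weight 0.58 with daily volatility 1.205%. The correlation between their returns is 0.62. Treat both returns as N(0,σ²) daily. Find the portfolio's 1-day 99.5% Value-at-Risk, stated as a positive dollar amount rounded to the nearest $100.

$24,300

σ_p² = 0.42²·0.8² + 0.58²·1.205² + 2·0.62·0.42·0.58·0.8·1.205 = 0.8925 (%²).
σ_p = √0.8925 = 0.945%.
At 99.5%, z = 2.576.
VaR = 2.576 × 0.945% = 2.434%; on $1,000,000 that is $24,340.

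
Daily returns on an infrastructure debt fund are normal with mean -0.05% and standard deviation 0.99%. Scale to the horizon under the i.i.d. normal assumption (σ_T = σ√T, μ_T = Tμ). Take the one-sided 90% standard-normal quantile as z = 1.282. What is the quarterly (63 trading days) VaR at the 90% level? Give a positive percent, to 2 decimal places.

13.22%

σ_{63d} = 0.99% × √63 = 7.858%; μ_{63d} = 63 × -0.05% = -3.150%.
VaR = −(-3.150%) + 1.282 × 7.858% = 13.224%.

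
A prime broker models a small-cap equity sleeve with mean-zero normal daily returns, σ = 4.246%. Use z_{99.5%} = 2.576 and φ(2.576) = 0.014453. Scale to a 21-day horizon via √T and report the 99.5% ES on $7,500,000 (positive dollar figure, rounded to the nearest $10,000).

$4,220,000

σ_{21d} = 4.246% × √21 = 19.458%.
ES multiplier = φ(z)/(1−α) = 0.014453/0.005 = 2.891.
ES = 19.458% × 2.891 = 56.253%; on $7,500,000: $4,218,975.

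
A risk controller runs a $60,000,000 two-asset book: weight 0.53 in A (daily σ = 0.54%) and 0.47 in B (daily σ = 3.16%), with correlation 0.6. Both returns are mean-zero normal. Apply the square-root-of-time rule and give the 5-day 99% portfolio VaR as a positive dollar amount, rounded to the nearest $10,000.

σ_p = √(0.53²·0.54² + 0.47²·3.16² + 2·0.6·0.53·0.47·0.54·3.16) = 1.673%.
σ_{5d} = 1.673% × √5 = 3.741%.
z(99%) = 2.326.
VaR = 2.326 × 3.741% = 8.702%; on $60,000,000 that is $5,221,200.

$5,220,000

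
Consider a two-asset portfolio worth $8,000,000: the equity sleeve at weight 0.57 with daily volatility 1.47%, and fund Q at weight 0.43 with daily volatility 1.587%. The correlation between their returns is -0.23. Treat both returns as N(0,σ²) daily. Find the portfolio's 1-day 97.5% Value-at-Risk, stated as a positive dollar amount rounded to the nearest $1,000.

σ_p² = 0.57²·1.47² + 0.43²·1.587² + 2·-0.23·0.57·0.43·1.47·1.587 = 0.9047 (%²).
σ_p = √0.9047 = 0.951%.
At 97.5%, z = 1.960.
VaR = 1.960 × 0.951% = 1.864%; on $8,000,000 that is $149,120.

$149,000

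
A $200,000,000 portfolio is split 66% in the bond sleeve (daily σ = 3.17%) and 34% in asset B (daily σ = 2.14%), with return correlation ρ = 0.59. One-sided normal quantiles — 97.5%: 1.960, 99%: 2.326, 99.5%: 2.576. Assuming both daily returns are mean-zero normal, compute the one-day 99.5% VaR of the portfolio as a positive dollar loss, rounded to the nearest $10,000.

$13,340,000

σ_p² = 0.66²·3.17² + 0.34²·2.14² + 2·0.59·0.66·0.34·3.17·2.14 = 6.7030 (%²).
σ_p = √6.7030 = 2.589%.
VaR = 2.576 × 2.589% = 6.669%; on $200,000,000 that is $13,338,000.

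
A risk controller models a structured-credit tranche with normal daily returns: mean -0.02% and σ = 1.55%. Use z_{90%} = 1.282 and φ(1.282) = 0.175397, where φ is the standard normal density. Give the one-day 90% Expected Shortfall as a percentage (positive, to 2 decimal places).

Tail multiplier: φ(z)/(1−α) = 0.175397 / 0.1 = 1.754.
ES = −(-0.02%) + 1.55% × 1.754 = 2.739%.

2.74%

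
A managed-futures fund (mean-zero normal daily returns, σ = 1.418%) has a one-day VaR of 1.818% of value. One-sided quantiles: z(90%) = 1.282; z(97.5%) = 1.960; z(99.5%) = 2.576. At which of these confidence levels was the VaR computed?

90%

Implied z = VaR/σ = 1.818 / 1.418 = 1.282.
This matches z(90%) = 1.282.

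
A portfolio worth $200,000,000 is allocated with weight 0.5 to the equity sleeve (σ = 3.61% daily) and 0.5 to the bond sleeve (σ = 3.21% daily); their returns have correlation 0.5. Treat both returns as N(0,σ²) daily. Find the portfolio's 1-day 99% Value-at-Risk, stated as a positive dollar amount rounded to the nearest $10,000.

σ_p² = 0.5²·3.61² + 0.5²·3.21² + 2·0.5·0.5·0.5·3.61·3.21 = 8.7311 (%²).
σ_p = √8.7311 = 2.955%.
At 99%, z = 2.326.
VaR = 2.326 × 2.955% = 6.873%; on $200,000,000 that is $13,746,000.

$13,750,000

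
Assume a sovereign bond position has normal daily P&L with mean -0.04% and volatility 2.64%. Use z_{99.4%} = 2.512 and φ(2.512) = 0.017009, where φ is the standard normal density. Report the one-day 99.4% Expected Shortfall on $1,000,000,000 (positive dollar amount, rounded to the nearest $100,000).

Tail multiplier: φ(z)/(1−α) = 0.017009 / 0.006 = 2.835.
ES = −(-0.04%) + 2.64% × 2.835 = 7.524%.
On $1,000,000,000: 0.07524 × $1,000,000,000 = $75,240,000.

$75,200,000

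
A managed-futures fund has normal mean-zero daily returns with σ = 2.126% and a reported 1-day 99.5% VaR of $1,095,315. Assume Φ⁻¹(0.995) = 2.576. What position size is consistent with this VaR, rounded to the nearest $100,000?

$20,000,000

VaR as a fraction of value: z·σ = 2.576 × 2.126% = 5.47658%.
Position = $1,095,315 / 0.0547658 = $19,999,996.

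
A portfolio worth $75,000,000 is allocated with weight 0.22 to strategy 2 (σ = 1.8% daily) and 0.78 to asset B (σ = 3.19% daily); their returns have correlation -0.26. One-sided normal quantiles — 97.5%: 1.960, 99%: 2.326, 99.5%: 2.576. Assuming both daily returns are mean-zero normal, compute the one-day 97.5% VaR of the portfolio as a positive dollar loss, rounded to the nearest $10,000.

$3,550,000

σ_p² = 0.22²·1.8² + 0.78²·3.19² + 2·-0.26·0.22·0.78·1.8·3.19 = 5.8356 (%²).
σ_p = √5.8356 = 2.416%.
VaR = 1.960 × 2.416% = 4.735%; on $75,000,000 that is $3,551,250.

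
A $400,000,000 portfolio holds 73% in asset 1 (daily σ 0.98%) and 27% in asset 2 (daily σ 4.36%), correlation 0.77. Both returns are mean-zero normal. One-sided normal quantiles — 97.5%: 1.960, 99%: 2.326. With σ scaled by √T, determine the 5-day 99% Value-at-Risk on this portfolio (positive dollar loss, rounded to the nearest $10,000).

σ_p = √(0.73²·0.98² + 0.27²·4.36² + 2·0.77·0.73·0.27·0.98·4.36) = 1.787%.
σ_{5d} = 1.787% × √5 = 3.996%.
VaR = 2.326 × 3.996% = 9.295%; on $400,000,000 that is $37,180,000.

$37,180,000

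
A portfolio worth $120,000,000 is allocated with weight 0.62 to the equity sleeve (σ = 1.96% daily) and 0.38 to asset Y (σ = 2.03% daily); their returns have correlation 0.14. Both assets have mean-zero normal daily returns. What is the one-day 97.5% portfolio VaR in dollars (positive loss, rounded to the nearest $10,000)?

$3,590,000

σ_p² = 0.62²·1.96² + 0.38²·2.03² + 2·0.14·0.62·0.38·1.96·2.03 = 2.3342 (%²).
σ_p = √2.3342 = 1.528%.
At 97.5%, z = 1.960.
VaR = 1.960 × 1.528% = 2.995%; on $120,000,000 that is $3,594,000.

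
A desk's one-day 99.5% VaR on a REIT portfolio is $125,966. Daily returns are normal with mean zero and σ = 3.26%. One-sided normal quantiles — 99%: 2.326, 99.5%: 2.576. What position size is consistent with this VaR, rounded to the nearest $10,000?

$1,500,000

VaR as a fraction of value: z·σ = 2.576 × 3.26% = 8.39776%.
Position = $125,966 / 0.0839776 = $1,499,995.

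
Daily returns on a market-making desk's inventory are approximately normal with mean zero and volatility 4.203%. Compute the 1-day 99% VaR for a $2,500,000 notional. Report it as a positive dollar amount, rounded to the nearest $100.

At 99% one-sided, z = 2.326.
VaR = z·σ = 2.326 × 4.203% = 9.776%.
On $2,500,000: 0.09776 × $2,500,000 = $244,400.

$244,400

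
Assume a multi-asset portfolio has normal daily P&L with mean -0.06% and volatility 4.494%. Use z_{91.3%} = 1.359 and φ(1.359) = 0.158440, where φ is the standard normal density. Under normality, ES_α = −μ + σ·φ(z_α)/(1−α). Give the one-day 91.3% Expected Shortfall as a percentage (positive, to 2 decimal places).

Tail multiplier: φ(z)/(1−α) = 0.158440 / 0.087 = 1.821.
ES = −(-0.06%) + 4.494% × 1.821 = 8.244%.

8.24%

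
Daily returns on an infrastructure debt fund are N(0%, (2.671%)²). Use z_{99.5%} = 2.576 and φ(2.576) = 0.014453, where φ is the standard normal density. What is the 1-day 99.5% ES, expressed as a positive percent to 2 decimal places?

7.72%

Tail multiplier: φ(z)/(1−α) = 0.014453 / 0.005 = 2.891.
ES = 2.671% × 2.891 = 7.722%.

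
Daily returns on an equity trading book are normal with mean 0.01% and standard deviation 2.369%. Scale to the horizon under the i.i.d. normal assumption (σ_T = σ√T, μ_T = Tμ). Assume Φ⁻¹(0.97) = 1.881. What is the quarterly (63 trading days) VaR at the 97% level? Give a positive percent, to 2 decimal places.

34.74%

σ_{63d} = 2.369% × √63 = 18.803%; μ_{63d} = 63 × 0.01% = 0.630%.
VaR = −(0.630%) + 1.881 × 18.803% = 34.738%.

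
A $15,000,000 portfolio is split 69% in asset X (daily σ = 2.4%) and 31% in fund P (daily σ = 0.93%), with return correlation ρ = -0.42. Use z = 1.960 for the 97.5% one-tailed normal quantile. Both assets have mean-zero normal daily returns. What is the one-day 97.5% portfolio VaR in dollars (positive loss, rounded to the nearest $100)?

σ_p² = 0.69²·2.4² + 0.31²·0.93² + 2·-0.42·0.69·0.31·2.4·0.93 = 2.4244 (%²).
σ_p = √2.4244 = 1.557%.
VaR = 1.960 × 1.557% = 3.052%; on $15,000,000 that is $457,800.

$457,800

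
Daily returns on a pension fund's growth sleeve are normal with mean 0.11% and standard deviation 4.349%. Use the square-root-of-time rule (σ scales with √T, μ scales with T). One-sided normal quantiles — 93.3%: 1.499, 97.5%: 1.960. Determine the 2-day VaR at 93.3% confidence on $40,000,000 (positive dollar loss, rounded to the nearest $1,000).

σ_{2d} = 4.349% × √2 = 6.150%; μ_{2d} = 2 × 0.11% = 0.220%.
VaR = −(0.220%) + 1.499 × 6.150% = 8.999%.
On $40,000,000: 0.08999 × $40,000,000 = $3,599,600.

$3,600,000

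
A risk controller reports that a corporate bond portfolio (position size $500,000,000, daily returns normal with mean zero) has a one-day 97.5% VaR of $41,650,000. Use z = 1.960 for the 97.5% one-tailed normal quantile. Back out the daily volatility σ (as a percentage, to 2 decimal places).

VaR as a fraction: $41,650,000 / $500,000,000 = 8.330%.
σ = VaR / z = 8.330% / 1.960 = 4.250%.

4.25%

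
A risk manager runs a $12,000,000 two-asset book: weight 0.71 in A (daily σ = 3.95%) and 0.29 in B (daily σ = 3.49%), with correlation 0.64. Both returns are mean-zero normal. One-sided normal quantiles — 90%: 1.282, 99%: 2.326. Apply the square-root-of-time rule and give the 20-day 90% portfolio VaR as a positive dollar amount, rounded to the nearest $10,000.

σ_p = √(0.71²·3.95² + 0.29²·3.49² + 2·0.64·0.71·0.29·3.95·3.49) = 3.539%.
σ_{20d} = 3.539% × √20 = 15.827%.
VaR = 1.282 × 15.827% = 20.290%; on $12,000,000 that is $2,434,800.

$2,430,000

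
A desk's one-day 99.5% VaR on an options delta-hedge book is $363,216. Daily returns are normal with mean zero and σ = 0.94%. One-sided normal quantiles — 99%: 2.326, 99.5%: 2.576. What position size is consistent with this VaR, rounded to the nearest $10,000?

VaR as a fraction of value: z·σ = 2.576 × 0.94% = 2.42144%.
Position = $363,216 / 0.0242144 = $15,000,000.

$15,000,000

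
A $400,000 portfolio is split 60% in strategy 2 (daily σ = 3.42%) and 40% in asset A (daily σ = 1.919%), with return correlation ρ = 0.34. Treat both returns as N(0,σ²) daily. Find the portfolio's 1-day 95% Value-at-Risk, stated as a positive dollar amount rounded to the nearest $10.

σ_p² = 0.6²·3.42² + 0.4²·1.919² + 2·0.34·0.6·0.4·3.42·1.919 = 5.8710 (%²).
σ_p = √5.8710 = 2.423%.
At 95%, z = 1.645.
VaR = 1.645 × 2.423% = 3.986%; on $400,000 that is $15,944.

$15,940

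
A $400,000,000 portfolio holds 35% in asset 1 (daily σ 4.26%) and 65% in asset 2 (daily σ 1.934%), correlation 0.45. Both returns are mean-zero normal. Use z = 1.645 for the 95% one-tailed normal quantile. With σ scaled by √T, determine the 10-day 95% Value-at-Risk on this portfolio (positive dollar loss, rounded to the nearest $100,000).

$48,800,000

σ_p = √(0.35²·4.26² + 0.65²·1.934² + 2·0.45·0.35·0.65·4.26·1.934) = 2.343%.
σ_{10d} = 2.343% × √10 = 7.409%.
VaR = 1.645 × 7.409% = 12.188%; on $400,000,000 that is $48,752,000.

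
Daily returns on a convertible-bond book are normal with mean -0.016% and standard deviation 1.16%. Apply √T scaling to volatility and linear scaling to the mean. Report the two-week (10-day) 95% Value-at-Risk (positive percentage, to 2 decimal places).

6.19%

At 95%, z = 1.645.
σ_{10d} = 1.16% × √10 = 3.668%; μ_{10d} = 10 × -0.016% = -0.160%.
VaR = −(-0.160%) + 1.645 × 3.668% = 6.194%.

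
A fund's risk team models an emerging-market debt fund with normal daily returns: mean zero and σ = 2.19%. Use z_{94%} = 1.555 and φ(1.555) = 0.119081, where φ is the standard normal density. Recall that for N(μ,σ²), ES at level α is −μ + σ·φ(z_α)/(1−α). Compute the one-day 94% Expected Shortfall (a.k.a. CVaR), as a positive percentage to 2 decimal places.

Tail multiplier: φ(z)/(1−α) = 0.119081 / 0.06 = 1.985.
ES = 2.19% × 1.985 = 4.347%.

4.35%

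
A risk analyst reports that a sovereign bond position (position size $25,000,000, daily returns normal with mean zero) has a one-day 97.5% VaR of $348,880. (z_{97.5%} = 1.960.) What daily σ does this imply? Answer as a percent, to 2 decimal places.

VaR as a fraction: $348,880 / $25,000,000 = 1.396%.
σ = VaR / z = 1.396% / 1.960 = 0.712%.

0.71%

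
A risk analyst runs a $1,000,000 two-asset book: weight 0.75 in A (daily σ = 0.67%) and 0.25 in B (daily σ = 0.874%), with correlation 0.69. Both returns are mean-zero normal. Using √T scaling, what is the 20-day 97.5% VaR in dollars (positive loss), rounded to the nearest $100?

$58,900

σ_p = √(0.75²·0.67² + 0.25²·0.874² + 2·0.69·0.75·0.25·0.67·0.874) = 0.672%.
σ_{20d} = 0.672% × √20 = 3.005%.
z(97.5%) = 1.960.
VaR = 1.960 × 3.005% = 5.890%; on $1,000,000 that is $58,900.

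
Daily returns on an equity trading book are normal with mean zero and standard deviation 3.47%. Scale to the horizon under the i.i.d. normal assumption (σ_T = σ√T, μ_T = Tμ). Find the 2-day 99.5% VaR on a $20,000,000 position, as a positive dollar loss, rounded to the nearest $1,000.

At 99.5%, z = 2.576.
σ_{2d} = 3.47% × √2 = 4.907%.
VaR = 2.576 × 4.907% = 12.640%.
On $20,000,000: 0.12640 × $20,000,000 = $2,528,000.

$2,528,000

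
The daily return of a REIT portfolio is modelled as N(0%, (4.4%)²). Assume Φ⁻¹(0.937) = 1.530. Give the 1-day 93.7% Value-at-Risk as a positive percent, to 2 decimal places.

VaR = z·σ = 1.530 × 4.4% = 6.732%.

6.73%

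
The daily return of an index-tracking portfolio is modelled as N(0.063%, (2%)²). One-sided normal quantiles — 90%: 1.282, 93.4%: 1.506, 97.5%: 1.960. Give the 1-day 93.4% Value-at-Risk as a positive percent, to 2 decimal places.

VaR = −μ + z·σ = −(0.063%) + 1.506 × 2% = 2.949%.

2.95%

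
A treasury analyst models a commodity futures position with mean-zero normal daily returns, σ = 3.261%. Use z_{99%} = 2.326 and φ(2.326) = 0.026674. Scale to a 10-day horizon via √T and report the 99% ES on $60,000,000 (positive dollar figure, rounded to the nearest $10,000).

$16,500,000

σ_{10d} = 3.261% × √10 = 10.312%.
ES multiplier = φ(z)/(1−α) = 0.026674/0.01 = 2.667.
ES = 10.312% × 2.667 = 27.502%; on $60,000,000: $16,501,200.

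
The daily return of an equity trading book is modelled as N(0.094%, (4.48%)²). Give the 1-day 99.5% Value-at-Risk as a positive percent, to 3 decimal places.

At 99.5% one-sided, z = 2.576.
VaR = −μ + z·σ = −(0.094%) + 2.576 × 4.48% = 11.446%.

11.446%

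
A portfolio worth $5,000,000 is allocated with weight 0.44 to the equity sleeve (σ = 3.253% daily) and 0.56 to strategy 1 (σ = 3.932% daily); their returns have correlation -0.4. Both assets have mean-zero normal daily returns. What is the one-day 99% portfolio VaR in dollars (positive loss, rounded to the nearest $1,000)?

σ_p² = 0.44²·3.253² + 0.56²·3.932² + 2·-0.4·0.44·0.56·3.253·3.932 = 4.3758 (%²).
σ_p = √4.3758 = 2.092%.
At 99%, z = 2.326.
VaR = 2.326 × 2.092% = 4.866%; on $5,000,000 that is $243,300.

$243,000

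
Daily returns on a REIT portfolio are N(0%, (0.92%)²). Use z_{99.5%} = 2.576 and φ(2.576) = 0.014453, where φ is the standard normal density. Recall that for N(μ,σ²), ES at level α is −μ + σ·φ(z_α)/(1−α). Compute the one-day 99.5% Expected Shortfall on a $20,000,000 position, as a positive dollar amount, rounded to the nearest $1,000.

$532,000

Tail multiplier: φ(z)/(1−α) = 0.014453 / 0.005 = 2.891.
ES = 0.92% × 2.891 = 2.660%.
On $20,000,000: 0.02660 × $20,000,000 = $532,000.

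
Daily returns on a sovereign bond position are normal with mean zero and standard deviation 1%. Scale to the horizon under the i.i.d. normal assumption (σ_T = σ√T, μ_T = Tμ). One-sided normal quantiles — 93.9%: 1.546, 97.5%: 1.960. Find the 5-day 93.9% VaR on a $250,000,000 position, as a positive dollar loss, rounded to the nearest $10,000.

σ_{5d} = 1% × √5 = 2.236%.
VaR = 1.546 × 2.236% = 3.457%.
On $250,000,000: 0.03457 × $250,000,000 = $8,642,500.

$8,640,000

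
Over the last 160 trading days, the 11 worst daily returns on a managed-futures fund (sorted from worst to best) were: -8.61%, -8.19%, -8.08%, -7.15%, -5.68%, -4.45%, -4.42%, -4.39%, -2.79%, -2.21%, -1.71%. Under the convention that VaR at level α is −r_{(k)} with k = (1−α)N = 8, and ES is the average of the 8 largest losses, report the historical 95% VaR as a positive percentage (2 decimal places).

4.39%

k = 8; the 8th lowest return is -4.39%, so VaR = 4.39%.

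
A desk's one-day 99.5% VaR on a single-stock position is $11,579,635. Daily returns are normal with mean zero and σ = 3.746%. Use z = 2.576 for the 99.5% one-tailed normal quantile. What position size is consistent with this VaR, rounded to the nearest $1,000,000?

VaR as a fraction of value: z·σ = 2.576 × 3.746% = 9.6497%.
Position = $11,579,635 / 0.096497 = $119,999,998.

$120,000,000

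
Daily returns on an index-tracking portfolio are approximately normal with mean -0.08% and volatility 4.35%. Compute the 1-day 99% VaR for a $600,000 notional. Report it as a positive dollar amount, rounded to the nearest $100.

$61,200

At 99% one-sided, z = 2.326.
VaR = −μ + z·σ = −(-0.08%) + 2.326 × 4.35% = 10.198%.
On $600,000: 0.10198 × $600,000 = $61,188.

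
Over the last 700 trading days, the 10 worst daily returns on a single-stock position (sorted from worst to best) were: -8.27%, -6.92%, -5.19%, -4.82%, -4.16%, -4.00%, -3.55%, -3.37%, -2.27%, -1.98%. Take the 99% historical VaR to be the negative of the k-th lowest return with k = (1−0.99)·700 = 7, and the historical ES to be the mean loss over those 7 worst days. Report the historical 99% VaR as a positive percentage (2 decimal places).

3.55%

k = 7; the 7th lowest return is -3.55%, so VaR = 3.55%.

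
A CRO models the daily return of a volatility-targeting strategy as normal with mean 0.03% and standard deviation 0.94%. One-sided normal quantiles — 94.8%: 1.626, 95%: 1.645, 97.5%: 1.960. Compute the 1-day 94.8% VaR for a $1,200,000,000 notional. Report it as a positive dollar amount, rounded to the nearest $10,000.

$17,980,000

VaR = −μ + z·σ = −(0.03%) + 1.626 × 0.94% = 1.498%.
On $1,200,000,000: 0.01498 × $1,200,000,000 = $17,976,000.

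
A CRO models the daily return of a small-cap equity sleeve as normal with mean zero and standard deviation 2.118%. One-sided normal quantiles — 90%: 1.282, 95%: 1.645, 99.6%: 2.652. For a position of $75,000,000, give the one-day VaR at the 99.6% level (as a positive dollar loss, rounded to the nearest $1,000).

$4,213,000

VaR = z·σ = 2.652 × 2.118% = 5.617%.
On $75,000,000: 0.05617 × $75,000,000 = $4,212,750.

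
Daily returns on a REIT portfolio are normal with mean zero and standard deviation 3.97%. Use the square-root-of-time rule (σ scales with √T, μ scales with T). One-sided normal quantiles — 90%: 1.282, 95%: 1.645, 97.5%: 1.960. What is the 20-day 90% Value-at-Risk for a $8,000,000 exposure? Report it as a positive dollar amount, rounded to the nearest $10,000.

$1,820,000

σ_{20d} = 3.97% × √20 = 17.754%.
VaR = 1.282 × 17.754% = 22.761%.
On $8,000,000: 0.22761 × $8,000,000 = $1,820,880.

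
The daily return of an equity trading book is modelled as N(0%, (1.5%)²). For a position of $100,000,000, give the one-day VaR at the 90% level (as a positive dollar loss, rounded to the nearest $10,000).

$1,920,000

At 90% one-sided, z = 1.282.
VaR = z·σ = 1.282 × 1.5% = 1.923%.
On $100,000,000: 0.01923 × $100,000,000 = $1,923,000.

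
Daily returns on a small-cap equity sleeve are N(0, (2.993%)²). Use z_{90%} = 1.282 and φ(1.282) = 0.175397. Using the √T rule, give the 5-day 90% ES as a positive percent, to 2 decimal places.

11.74%

σ_{5d} = 2.993% × √5 = 6.693%.
ES multiplier = φ(z)/(1−α) = 0.175397/0.1 = 1.754.
ES = 6.693% × 1.754 = 11.740%.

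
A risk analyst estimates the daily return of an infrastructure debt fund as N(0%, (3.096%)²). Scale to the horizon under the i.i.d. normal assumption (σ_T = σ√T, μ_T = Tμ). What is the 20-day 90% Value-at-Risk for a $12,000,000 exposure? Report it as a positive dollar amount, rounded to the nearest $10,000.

$2,130,000

At 90%, z = 1.282.
σ_{20d} = 3.096% × √20 = 13.846%.
VaR = 1.282 × 13.846% = 17.751%.
On $12,000,000: 0.17751 × $12,000,000 = $2,130,120.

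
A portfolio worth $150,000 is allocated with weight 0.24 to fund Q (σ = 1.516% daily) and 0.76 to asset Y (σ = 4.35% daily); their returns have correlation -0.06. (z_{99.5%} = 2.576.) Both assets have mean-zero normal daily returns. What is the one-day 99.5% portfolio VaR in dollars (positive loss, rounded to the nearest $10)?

$12,770

σ_p² = 0.24²·1.516² + 0.76²·4.35² + 2·-0.06·0.24·0.76·1.516·4.35 = 10.9177 (%²).
σ_p = √10.9177 = 3.304%.
VaR = 2.576 × 3.304% = 8.511%; on $150,000 that is $12,766.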